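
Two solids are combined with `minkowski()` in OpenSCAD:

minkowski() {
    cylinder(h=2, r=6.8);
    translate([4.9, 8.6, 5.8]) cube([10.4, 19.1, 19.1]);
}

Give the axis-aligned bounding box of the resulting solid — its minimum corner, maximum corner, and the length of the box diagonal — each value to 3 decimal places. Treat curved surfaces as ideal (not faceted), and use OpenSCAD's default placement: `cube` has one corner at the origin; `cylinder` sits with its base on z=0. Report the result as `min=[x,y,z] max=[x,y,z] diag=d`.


min=[-1.900,1.800,5.800] max=[22.100,34.500,26.900] diag=45.722

A = translate([4.9, 8.6, 5.8]) cube([10.4, 19.1, 19.1]) → bbox [4.9,8.6,5.8] .. [15.3,27.7,24.9]
B = cylinder(h=2, r=6.8) → bbox [-6.8,-6.8,0] .. [6.8,6.8,2]
lo = A.lo+B.lo = [4.9-6.8, 8.6-6.8, 5.8+0] = [-1.900,1.800,5.800]
hi = A.hi+B.hi = [15.3+6.8, 27.7+6.8, 24.9+2] = [22.100,34.500,26.900]
diag = √(24²+32.7²+21.1²) = √2090.5 = 45.722


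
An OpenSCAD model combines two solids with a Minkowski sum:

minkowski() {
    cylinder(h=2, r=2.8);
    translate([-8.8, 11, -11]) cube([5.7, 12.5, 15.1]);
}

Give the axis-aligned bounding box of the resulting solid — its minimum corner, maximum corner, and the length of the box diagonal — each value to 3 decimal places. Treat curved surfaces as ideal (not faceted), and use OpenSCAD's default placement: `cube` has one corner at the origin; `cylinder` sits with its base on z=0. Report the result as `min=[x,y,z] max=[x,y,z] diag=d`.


A = translate([-8.8, 11, -11]) cube([5.7, 12.5, 15.1]) → bbox [-8.8,11,-11] .. [-3.1,23.5,4.1]
B = cylinder(h=2, r=2.8) → bbox [-2.8,-2.8,0] .. [2.8,2.8,2]
lo = A.lo+B.lo = [-8.8-2.8, 11-2.8, -11+0] = [-11.600,8.200,-11.000]
hi = A.hi+B.hi = [-3.1+2.8, 23.5+2.8, 4.1+2] = [-0.300,26.300,6.100]
diag = √(11.3²+18.1²+17.1²) = √747.71 = 27.344

min=[-11.600,8.200,-11.000] max=[-0.300,26.300,6.100] diag=27.344


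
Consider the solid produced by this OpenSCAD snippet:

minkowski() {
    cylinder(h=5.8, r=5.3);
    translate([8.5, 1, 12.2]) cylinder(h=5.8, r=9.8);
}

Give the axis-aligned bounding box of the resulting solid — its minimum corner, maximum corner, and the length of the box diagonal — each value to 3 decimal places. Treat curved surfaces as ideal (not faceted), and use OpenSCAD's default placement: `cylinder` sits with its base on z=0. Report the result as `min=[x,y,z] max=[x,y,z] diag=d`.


min=[-6.600,-14.100,12.200] max=[23.600,16.100,23.800] diag=44.257

A = translate([8.5, 1, 12.2]) cylinder(h=5.8, r=9.8) → bbox [-1.3,-8.8,12.2] .. [18.3,10.8,18]
B = cylinder(h=5.8, r=5.3) → bbox [-5.3,-5.3,0] .. [5.3,5.3,5.8]
lo = A.lo+B.lo = [-1.3-5.3, -8.8-5.3, 12.2+0] = [-6.600,-14.100,12.200]
hi = A.hi+B.hi = [18.3+5.3, 10.8+5.3, 18+5.8] = [23.600,16.100,23.800]
diag = √(30.2²+30.2²+11.6²) = √1958.64 = 44.257


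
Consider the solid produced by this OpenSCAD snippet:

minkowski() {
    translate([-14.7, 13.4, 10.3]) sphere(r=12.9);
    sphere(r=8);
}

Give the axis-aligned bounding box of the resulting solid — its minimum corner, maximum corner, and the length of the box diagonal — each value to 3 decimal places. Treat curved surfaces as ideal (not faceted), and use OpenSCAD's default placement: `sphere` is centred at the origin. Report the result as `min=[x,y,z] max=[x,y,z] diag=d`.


min=[-35.600,-7.500,-10.600] max=[6.200,34.300,31.200] diag=72.400

A = translate([-14.7, 13.4, 10.3]) sphere(r=12.9) → bbox [-27.6,0.5,-2.6] .. [-1.8,26.3,23.2]
B = sphere(r=8) → bbox [-8,-8,-8] .. [8,8,8]
lo = A.lo+B.lo = [-27.6-8, 0.5-8, -2.6-8] = [-35.600,-7.500,-10.600]
hi = A.hi+B.hi = [-1.8+8, 26.3+8, 23.2+8] = [6.200,34.300,31.200]
diag = √(41.8²+41.8²+41.8²) = √5241.72 = 72.400


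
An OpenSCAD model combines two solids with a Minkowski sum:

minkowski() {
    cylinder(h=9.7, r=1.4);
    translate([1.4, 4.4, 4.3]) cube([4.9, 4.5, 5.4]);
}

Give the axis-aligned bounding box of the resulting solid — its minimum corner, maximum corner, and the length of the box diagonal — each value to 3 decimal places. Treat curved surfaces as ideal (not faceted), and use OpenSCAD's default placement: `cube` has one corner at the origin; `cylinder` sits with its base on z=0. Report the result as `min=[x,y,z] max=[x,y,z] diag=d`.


min=[0.000,3.000,4.300] max=[7.700,10.300,19.400] diag=18.455

A = translate([1.4, 4.4, 4.3]) cube([4.9, 4.5, 5.4]) → bbox [1.4,4.4,4.3] .. [6.3,8.9,9.7]
B = cylinder(h=9.7, r=1.4) → bbox [-1.4,-1.4,0] .. [1.4,1.4,9.7]
lo = A.lo+B.lo = [1.4-1.4, 4.4-1.4, 4.3+0] = [0.000,3.000,4.300]
hi = A.hi+B.hi = [6.3+1.4, 8.9+1.4, 9.7+9.7] = [7.700,10.300,19.400]
diag = √(7.7²+7.3²+15.1²) = √340.59 = 18.455


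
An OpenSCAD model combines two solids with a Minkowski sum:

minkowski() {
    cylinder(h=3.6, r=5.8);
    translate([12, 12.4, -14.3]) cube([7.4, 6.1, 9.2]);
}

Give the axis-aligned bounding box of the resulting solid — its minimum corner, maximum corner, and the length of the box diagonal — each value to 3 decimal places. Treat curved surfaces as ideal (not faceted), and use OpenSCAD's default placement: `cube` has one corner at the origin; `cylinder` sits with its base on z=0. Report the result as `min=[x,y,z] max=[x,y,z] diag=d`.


min=[6.200,6.600,-14.300] max=[25.200,24.300,-1.500] diag=28.950

A = translate([12, 12.4, -14.3]) cube([7.4, 6.1, 9.2]) → bbox [12,12.4,-14.3] .. [19.4,18.5,-5.1]
B = cylinder(h=3.6, r=5.8) → bbox [-5.8,-5.8,0] .. [5.8,5.8,3.6]
lo = A.lo+B.lo = [12-5.8, 12.4-5.8, -14.3+0] = [6.200,6.600,-14.300]
hi = A.hi+B.hi = [19.4+5.8, 18.5+5.8, -5.1+3.6] = [25.200,24.300,-1.500]
diag = √(19²+17.7²+12.8²) = √838.13 = 28.950


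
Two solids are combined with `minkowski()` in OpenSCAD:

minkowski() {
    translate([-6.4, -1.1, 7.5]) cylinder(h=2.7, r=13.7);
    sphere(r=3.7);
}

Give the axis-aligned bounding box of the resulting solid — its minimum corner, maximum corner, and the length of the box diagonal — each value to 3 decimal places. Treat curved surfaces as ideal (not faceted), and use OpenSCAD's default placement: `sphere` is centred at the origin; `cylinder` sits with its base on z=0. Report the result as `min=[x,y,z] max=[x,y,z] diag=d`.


A = translate([-6.4, -1.1, 7.5]) cylinder(h=2.7, r=13.7) → bbox [-20.1,-14.8,7.5] .. [7.3,12.6,10.2]
B = sphere(r=3.7) → bbox [-3.7,-3.7,-3.7] .. [3.7,3.7,3.7]
lo = A.lo+B.lo = [-20.1-3.7, -14.8-3.7, 7.5-3.7] = [-23.800,-18.500,3.800]
hi = A.hi+B.hi = [7.3+3.7, 12.6+3.7, 10.2+3.7] = [11.000,16.300,13.900]
diag = √(34.8²+34.8²+10.1²) = √2524.09 = 50.240

min=[-23.800,-18.500,3.800] max=[11.000,16.300,13.900] diag=50.240


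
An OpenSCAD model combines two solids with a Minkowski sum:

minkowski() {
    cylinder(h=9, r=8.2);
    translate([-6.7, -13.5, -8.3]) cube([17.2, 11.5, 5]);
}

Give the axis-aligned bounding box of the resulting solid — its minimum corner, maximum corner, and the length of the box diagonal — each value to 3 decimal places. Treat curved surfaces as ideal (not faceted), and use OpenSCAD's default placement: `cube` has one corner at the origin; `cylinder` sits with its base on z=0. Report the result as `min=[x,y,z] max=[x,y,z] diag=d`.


A = translate([-6.7, -13.5, -8.3]) cube([17.2, 11.5, 5]) → bbox [-6.7,-13.5,-8.3] .. [10.5,-2,-3.3]
B = cylinder(h=9, r=8.2) → bbox [-8.2,-8.2,0] .. [8.2,8.2,9]
lo = A.lo+B.lo = [-6.7-8.2, -13.5-8.2, -8.3+0] = [-14.900,-21.700,-8.300]
hi = A.hi+B.hi = [10.5+8.2, -2+8.2, -3.3+9] = [18.700,6.200,5.700]
diag = √(33.6²+27.9²+14²) = √2103.37 = 45.863

min=[-14.900,-21.700,-8.300] max=[18.700,6.200,5.700] diag=45.863


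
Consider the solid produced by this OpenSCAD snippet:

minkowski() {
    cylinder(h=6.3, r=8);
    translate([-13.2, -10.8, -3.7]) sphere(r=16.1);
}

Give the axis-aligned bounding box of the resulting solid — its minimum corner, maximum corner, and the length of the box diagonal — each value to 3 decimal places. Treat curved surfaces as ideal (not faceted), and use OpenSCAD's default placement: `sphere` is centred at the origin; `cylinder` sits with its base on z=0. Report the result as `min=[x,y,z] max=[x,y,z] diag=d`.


A = translate([-13.2, -10.8, -3.7]) sphere(r=16.1) → bbox [-29.3,-26.9,-19.8] .. [2.9,5.3,12.4]
B = cylinder(h=6.3, r=8) → bbox [-8,-8,0] .. [8,8,6.3]
lo = A.lo+B.lo = [-29.3-8, -26.9-8, -19.8+0] = [-37.300,-34.900,-19.800]
hi = A.hi+B.hi = [2.9+8, 5.3+8, 12.4+6.3] = [10.900,13.300,18.700]
diag = √(48.2²+48.2²+38.5²) = √6128.73 = 78.286

min=[-37.300,-34.900,-19.800] max=[10.900,13.300,18.700] diag=78.286


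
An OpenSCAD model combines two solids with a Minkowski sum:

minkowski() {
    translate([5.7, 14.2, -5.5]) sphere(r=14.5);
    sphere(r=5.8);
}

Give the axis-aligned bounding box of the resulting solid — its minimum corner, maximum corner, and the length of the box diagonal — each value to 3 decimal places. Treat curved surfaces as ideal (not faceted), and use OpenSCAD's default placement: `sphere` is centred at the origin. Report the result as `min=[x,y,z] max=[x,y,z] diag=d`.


min=[-14.600,-6.100,-25.800] max=[26.000,34.500,14.800] diag=70.321

A = translate([5.7, 14.2, -5.5]) sphere(r=14.5) → bbox [-8.8,-0.3,-20] .. [20.2,28.7,9]
B = sphere(r=5.8) → bbox [-5.8,-5.8,-5.8] .. [5.8,5.8,5.8]
lo = A.lo+B.lo = [-8.8-5.8, -0.3-5.8, -20-5.8] = [-14.600,-6.100,-25.800]
hi = A.hi+B.hi = [20.2+5.8, 28.7+5.8, 9+5.8] = [26.000,34.500,14.800]
diag = √(40.6²+40.6²+40.6²) = √4945.08 = 70.321


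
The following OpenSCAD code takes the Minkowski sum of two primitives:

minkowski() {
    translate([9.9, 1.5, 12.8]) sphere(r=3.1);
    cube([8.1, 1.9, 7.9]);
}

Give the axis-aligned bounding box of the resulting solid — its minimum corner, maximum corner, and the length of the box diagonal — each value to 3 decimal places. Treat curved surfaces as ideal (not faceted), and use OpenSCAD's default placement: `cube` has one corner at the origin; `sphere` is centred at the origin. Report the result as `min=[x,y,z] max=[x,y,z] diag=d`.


min=[6.800,-1.600,9.700] max=[21.100,6.500,23.800] diag=21.654

A = translate([9.9, 1.5, 12.8]) sphere(r=3.1) → bbox [6.8,-1.6,9.7] .. [13,4.6,15.9]
B = cube([8.1, 1.9, 7.9]) → bbox [0,0,0] .. [8.1,1.9,7.9]
lo = A.lo+B.lo = [6.8+0, -1.6+0, 9.7+0] = [6.800,-1.600,9.700]
hi = A.hi+B.hi = [13+8.1, 4.6+1.9, 15.9+7.9] = [21.100,6.500,23.800]
diag = √(14.3²+8.1²+14.1²) = √468.91 = 21.654


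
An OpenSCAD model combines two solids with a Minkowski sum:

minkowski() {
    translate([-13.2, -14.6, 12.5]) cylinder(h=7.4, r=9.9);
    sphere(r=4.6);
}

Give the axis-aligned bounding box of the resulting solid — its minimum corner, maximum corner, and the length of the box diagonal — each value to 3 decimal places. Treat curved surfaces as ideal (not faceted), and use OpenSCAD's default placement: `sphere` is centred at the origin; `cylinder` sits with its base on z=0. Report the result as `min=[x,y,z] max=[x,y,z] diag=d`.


A = translate([-13.2, -14.6, 12.5]) cylinder(h=7.4, r=9.9) → bbox [-23.1,-24.5,12.5] .. [-3.3,-4.7,19.9]
B = sphere(r=4.6) → bbox [-4.6,-4.6,-4.6] .. [4.6,4.6,4.6]
lo = A.lo+B.lo = [-23.1-4.6, -24.5-4.6, 12.5-4.6] = [-27.700,-29.100,7.900]
hi = A.hi+B.hi = [-3.3+4.6, -4.7+4.6, 19.9+4.6] = [1.300,-0.100,24.500]
diag = √(29²+29²+16.6²) = √1957.56 = 44.244

min=[-27.700,-29.100,7.900] max=[1.300,-0.100,24.500] diag=44.244


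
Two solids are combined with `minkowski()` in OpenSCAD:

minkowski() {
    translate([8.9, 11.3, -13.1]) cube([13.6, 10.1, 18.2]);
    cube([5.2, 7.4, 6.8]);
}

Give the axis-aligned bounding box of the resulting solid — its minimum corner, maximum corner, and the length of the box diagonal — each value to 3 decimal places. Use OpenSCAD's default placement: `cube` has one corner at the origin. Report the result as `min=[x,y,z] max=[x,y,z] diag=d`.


A = translate([8.9, 11.3, -13.1]) cube([13.6, 10.1, 18.2]) → bbox [8.9,11.3,-13.1] .. [22.5,21.4,5.1]
B = cube([5.2, 7.4, 6.8]) → bbox [0,0,0] .. [5.2,7.4,6.8]
lo = A.lo+B.lo = [8.9+0, 11.3+0, -13.1+0] = [8.900,11.300,-13.100]
hi = A.hi+B.hi = [22.5+5.2, 21.4+7.4, 5.1+6.8] = [27.700,28.800,11.900]
diag = √(18.8²+17.5²+25²) = √1284.69 = 35.843

min=[8.900,11.300,-13.100] max=[27.700,28.800,11.900] diag=35.843


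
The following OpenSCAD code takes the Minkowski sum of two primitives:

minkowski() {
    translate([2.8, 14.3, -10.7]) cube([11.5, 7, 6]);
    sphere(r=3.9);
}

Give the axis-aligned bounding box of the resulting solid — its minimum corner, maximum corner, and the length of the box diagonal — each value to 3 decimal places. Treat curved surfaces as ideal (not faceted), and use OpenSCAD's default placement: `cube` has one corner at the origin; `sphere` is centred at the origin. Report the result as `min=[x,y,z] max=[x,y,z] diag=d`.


A = translate([2.8, 14.3, -10.7]) cube([11.5, 7, 6]) → bbox [2.8,14.3,-10.7] .. [14.3,21.3,-4.7]
B = sphere(r=3.9) → bbox [-3.9,-3.9,-3.9] .. [3.9,3.9,3.9]
lo = A.lo+B.lo = [2.8-3.9, 14.3-3.9, -10.7-3.9] = [-1.100,10.400,-14.600]
hi = A.hi+B.hi = [14.3+3.9, 21.3+3.9, -4.7+3.9] = [18.200,25.200,-0.800]
diag = √(19.3²+14.8²+13.8²) = √781.97 = 27.964

min=[-1.100,10.400,-14.600] max=[18.200,25.200,-0.800] diag=27.964


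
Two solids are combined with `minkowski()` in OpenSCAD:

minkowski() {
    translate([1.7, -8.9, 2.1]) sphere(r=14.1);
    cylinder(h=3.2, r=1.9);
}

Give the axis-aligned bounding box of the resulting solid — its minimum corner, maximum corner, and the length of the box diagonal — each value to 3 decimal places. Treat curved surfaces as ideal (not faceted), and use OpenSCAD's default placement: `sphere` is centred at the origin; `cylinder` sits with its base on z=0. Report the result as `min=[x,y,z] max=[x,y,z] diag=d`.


min=[-14.300,-24.900,-12.000] max=[17.700,7.100,19.400] diag=55.081

A = translate([1.7, -8.9, 2.1]) sphere(r=14.1) → bbox [-12.4,-23,-12] .. [15.8,5.2,16.2]
B = cylinder(h=3.2, r=1.9) → bbox [-1.9,-1.9,0] .. [1.9,1.9,3.2]
lo = A.lo+B.lo = [-12.4-1.9, -23-1.9, -12+0] = [-14.300,-24.900,-12.000]
hi = A.hi+B.hi = [15.8+1.9, 5.2+1.9, 16.2+3.2] = [17.700,7.100,19.400]
diag = √(32²+32²+31.4²) = √3033.96 = 55.081


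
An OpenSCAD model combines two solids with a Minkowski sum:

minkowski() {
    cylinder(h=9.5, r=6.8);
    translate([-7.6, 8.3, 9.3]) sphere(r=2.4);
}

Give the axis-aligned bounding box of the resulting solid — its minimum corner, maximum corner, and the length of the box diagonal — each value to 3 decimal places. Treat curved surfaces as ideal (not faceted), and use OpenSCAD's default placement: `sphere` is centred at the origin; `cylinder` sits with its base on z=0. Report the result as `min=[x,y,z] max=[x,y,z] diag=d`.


min=[-16.800,-0.900,6.900] max=[1.600,17.500,21.200] diag=29.692

A = translate([-7.6, 8.3, 9.3]) sphere(r=2.4) → bbox [-10,5.9,6.9] .. [-5.2,10.7,11.7]
B = cylinder(h=9.5, r=6.8) → bbox [-6.8,-6.8,0] .. [6.8,6.8,9.5]
lo = A.lo+B.lo = [-10-6.8, 5.9-6.8, 6.9+0] = [-16.800,-0.900,6.900]
hi = A.hi+B.hi = [-5.2+6.8, 10.7+6.8, 11.7+9.5] = [1.600,17.500,21.200]
diag = √(18.4²+18.4²+14.3²) = √881.61 = 29.692


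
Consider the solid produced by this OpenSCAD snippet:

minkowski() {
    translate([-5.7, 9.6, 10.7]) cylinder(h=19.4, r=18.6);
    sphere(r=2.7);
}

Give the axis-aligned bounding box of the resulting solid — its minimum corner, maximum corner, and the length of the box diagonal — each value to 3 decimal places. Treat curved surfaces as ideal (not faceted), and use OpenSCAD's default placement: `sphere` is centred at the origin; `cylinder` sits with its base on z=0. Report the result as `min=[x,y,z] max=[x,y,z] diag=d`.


min=[-27.000,-11.700,8.000] max=[15.600,30.900,32.800] diag=65.150

A = translate([-5.7, 9.6, 10.7]) cylinder(h=19.4, r=18.6) → bbox [-24.3,-9,10.7] .. [12.9,28.2,30.1]
B = sphere(r=2.7) → bbox [-2.7,-2.7,-2.7] .. [2.7,2.7,2.7]
lo = A.lo+B.lo = [-24.3-2.7, -9-2.7, 10.7-2.7] = [-27.000,-11.700,8.000]
hi = A.hi+B.hi = [12.9+2.7, 28.2+2.7, 30.1+2.7] = [15.600,30.900,32.800]
diag = √(42.6²+42.6²+24.8²) = √4244.56 = 65.150


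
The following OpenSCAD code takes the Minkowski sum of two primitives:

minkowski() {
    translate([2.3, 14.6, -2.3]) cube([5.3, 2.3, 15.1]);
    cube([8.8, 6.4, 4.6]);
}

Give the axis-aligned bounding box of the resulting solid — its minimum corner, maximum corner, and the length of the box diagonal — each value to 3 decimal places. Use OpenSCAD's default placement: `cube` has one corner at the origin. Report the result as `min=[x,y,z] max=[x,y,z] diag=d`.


min=[2.300,14.600,-2.300] max=[16.400,23.300,17.400] diag=25.741

A = translate([2.3, 14.6, -2.3]) cube([5.3, 2.3, 15.1]) → bbox [2.3,14.6,-2.3] .. [7.6,16.9,12.8]
B = cube([8.8, 6.4, 4.6]) → bbox [0,0,0] .. [8.8,6.4,4.6]
lo = A.lo+B.lo = [2.3+0, 14.6+0, -2.3+0] = [2.300,14.600,-2.300]
hi = A.hi+B.hi = [7.6+8.8, 16.9+6.4, 12.8+4.6] = [16.400,23.300,17.400]
diag = √(14.1²+8.7²+19.7²) = √662.59 = 25.741


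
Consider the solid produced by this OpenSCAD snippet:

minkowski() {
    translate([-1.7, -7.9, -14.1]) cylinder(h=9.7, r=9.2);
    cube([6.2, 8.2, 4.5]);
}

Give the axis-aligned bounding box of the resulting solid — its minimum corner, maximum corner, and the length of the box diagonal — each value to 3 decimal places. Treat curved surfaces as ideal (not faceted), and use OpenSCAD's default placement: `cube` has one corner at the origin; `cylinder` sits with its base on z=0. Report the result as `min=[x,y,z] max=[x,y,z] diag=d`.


min=[-10.900,-17.100,-14.100] max=[13.700,9.500,0.100] diag=38.915

A = translate([-1.7, -7.9, -14.1]) cylinder(h=9.7, r=9.2) → bbox [-10.9,-17.1,-14.1] .. [7.5,1.3,-4.4]
B = cube([6.2, 8.2, 4.5]) → bbox [0,0,0] .. [6.2,8.2,4.5]
lo = A.lo+B.lo = [-10.9+0, -17.1+0, -14.1+0] = [-10.900,-17.100,-14.100]
hi = A.hi+B.hi = [7.5+6.2, 1.3+8.2, -4.4+4.5] = [13.700,9.500,0.100]
diag = √(24.6²+26.6²+14.2²) = √1514.36 = 38.915


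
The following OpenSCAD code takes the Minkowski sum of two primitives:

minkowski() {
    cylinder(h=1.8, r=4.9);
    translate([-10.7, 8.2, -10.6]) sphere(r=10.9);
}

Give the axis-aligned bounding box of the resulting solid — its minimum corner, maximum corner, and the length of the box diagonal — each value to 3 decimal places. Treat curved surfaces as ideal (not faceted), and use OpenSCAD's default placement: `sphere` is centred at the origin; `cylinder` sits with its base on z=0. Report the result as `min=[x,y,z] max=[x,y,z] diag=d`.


min=[-26.500,-7.600,-21.500] max=[5.100,24.000,2.100] diag=50.538

A = translate([-10.7, 8.2, -10.6]) sphere(r=10.9) → bbox [-21.6,-2.7,-21.5] .. [0.2,19.1,0.3]
B = cylinder(h=1.8, r=4.9) → bbox [-4.9,-4.9,0] .. [4.9,4.9,1.8]
lo = A.lo+B.lo = [-21.6-4.9, -2.7-4.9, -21.5+0] = [-26.500,-7.600,-21.500]
hi = A.hi+B.hi = [0.2+4.9, 19.1+4.9, 0.3+1.8] = [5.100,24.000,2.100]
diag = √(31.6²+31.6²+23.6²) = √2554.08 = 50.538


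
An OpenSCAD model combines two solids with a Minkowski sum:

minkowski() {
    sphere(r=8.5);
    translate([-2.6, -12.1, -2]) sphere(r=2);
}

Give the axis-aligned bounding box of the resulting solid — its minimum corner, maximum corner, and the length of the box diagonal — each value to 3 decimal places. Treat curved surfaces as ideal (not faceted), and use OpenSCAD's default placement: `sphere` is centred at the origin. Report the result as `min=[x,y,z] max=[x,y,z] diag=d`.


min=[-13.100,-22.600,-12.500] max=[7.900,-1.600,8.500] diag=36.373

A = translate([-2.6, -12.1, -2]) sphere(r=2) → bbox [-4.6,-14.1,-4] .. [-0.6,-10.1,0]
B = sphere(r=8.5) → bbox [-8.5,-8.5,-8.5] .. [8.5,8.5,8.5]
lo = A.lo+B.lo = [-4.6-8.5, -14.1-8.5, -4-8.5] = [-13.100,-22.600,-12.500]
hi = A.hi+B.hi = [-0.6+8.5, -10.1+8.5, 0+8.5] = [7.900,-1.600,8.500]
diag = √(21²+21²+21²) = √1323 = 36.373


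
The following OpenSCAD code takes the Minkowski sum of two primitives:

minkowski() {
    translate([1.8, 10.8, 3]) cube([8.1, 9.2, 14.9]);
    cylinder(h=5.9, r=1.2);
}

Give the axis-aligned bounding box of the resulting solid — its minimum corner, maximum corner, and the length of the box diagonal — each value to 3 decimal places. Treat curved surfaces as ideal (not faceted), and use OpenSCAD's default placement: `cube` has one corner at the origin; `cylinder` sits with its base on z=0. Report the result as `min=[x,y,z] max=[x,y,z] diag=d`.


A = translate([1.8, 10.8, 3]) cube([8.1, 9.2, 14.9]) → bbox [1.8,10.8,3] .. [9.9,20,17.9]
B = cylinder(h=5.9, r=1.2) → bbox [-1.2,-1.2,0] .. [1.2,1.2,5.9]
lo = A.lo+B.lo = [1.8-1.2, 10.8-1.2, 3+0] = [0.600,9.600,3.000]
hi = A.hi+B.hi = [9.9+1.2, 20+1.2, 17.9+5.9] = [11.100,21.200,23.800]
diag = √(10.5²+11.6²+20.8²) = √677.45 = 26.028

min=[0.600,9.600,3.000] max=[11.100,21.200,23.800] diag=26.028


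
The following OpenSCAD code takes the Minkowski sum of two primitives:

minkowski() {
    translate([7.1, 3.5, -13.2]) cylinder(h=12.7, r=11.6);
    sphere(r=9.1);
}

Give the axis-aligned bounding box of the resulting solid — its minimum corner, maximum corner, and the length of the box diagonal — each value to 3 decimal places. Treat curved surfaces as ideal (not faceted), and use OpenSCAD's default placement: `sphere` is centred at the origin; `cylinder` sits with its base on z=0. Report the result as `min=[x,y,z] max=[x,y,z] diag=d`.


min=[-13.600,-17.200,-22.300] max=[27.800,24.200,8.600] diag=66.202

A = translate([7.1, 3.5, -13.2]) cylinder(h=12.7, r=11.6) → bbox [-4.5,-8.1,-13.2] .. [18.7,15.1,-0.5]
B = sphere(r=9.1) → bbox [-9.1,-9.1,-9.1] .. [9.1,9.1,9.1]
lo = A.lo+B.lo = [-4.5-9.1, -8.1-9.1, -13.2-9.1] = [-13.600,-17.200,-22.300]
hi = A.hi+B.hi = [18.7+9.1, 15.1+9.1, -0.5+9.1] = [27.800,24.200,8.600]
diag = √(41.4²+41.4²+30.9²) = √4382.73 = 66.202


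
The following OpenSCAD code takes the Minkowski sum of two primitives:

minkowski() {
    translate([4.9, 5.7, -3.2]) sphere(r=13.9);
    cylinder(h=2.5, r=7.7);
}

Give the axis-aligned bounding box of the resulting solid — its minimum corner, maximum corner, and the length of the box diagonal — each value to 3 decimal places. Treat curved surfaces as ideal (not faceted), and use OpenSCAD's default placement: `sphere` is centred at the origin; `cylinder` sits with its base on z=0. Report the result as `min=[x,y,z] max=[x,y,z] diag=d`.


min=[-16.700,-15.900,-17.100] max=[26.500,27.300,13.200] diag=68.195

A = translate([4.9, 5.7, -3.2]) sphere(r=13.9) → bbox [-9,-8.2,-17.1] .. [18.8,19.6,10.7]
B = cylinder(h=2.5, r=7.7) → bbox [-7.7,-7.7,0] .. [7.7,7.7,2.5]
lo = A.lo+B.lo = [-9-7.7, -8.2-7.7, -17.1+0] = [-16.700,-15.900,-17.100]
hi = A.hi+B.hi = [18.8+7.7, 19.6+7.7, 10.7+2.5] = [26.500,27.300,13.200]
diag = √(43.2²+43.2²+30.3²) = √4650.57 = 68.195


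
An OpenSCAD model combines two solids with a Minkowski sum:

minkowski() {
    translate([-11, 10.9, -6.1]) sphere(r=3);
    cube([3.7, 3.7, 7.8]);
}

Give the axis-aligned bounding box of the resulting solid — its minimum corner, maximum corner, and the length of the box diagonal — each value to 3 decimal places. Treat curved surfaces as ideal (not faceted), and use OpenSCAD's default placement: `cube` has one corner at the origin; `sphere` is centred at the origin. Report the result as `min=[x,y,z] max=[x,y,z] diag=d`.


A = translate([-11, 10.9, -6.1]) sphere(r=3) → bbox [-14,7.9,-9.1] .. [-8,13.9,-3.1]
B = cube([3.7, 3.7, 7.8]) → bbox [0,0,0] .. [3.7,3.7,7.8]
lo = A.lo+B.lo = [-14+0, 7.9+0, -9.1+0] = [-14.000,7.900,-9.100]
hi = A.hi+B.hi = [-8+3.7, 13.9+3.7, -3.1+7.8] = [-4.300,17.600,4.700]
diag = √(9.7²+9.7²+13.8²) = √378.62 = 19.458

min=[-14.000,7.900,-9.100] max=[-4.300,17.600,4.700] diag=19.458


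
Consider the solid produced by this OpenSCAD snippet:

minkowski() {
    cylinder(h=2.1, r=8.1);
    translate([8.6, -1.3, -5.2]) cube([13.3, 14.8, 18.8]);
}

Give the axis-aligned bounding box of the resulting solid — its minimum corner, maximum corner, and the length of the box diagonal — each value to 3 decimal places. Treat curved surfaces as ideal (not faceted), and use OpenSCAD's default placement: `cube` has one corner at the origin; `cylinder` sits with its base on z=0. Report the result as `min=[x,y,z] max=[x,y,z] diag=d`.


min=[0.500,-9.400,-5.200] max=[30.000,21.600,15.700] diag=47.624

A = translate([8.6, -1.3, -5.2]) cube([13.3, 14.8, 18.8]) → bbox [8.6,-1.3,-5.2] .. [21.9,13.5,13.6]
B = cylinder(h=2.1, r=8.1) → bbox [-8.1,-8.1,0] .. [8.1,8.1,2.1]
lo = A.lo+B.lo = [8.6-8.1, -1.3-8.1, -5.2+0] = [0.500,-9.400,-5.200]
hi = A.hi+B.hi = [21.9+8.1, 13.5+8.1, 13.6+2.1] = [30.000,21.600,15.700]
diag = √(29.5²+31²+20.9²) = √2268.06 = 47.624


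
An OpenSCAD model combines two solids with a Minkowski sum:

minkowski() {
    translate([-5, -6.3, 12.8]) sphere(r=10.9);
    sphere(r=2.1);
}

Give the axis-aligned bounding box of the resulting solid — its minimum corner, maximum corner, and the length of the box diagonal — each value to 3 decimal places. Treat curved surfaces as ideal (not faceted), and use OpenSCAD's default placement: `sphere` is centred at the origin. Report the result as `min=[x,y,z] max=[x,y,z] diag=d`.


min=[-18.000,-19.300,-0.200] max=[8.000,6.700,25.800] diag=45.033

A = translate([-5, -6.3, 12.8]) sphere(r=10.9) → bbox [-15.9,-17.2,1.9] .. [5.9,4.6,23.7]
B = sphere(r=2.1) → bbox [-2.1,-2.1,-2.1] .. [2.1,2.1,2.1]
lo = A.lo+B.lo = [-15.9-2.1, -17.2-2.1, 1.9-2.1] = [-18.000,-19.300,-0.200]
hi = A.hi+B.hi = [5.9+2.1, 4.6+2.1, 23.7+2.1] = [8.000,6.700,25.800]
diag = √(26²+26²+26²) = √2028 = 45.033


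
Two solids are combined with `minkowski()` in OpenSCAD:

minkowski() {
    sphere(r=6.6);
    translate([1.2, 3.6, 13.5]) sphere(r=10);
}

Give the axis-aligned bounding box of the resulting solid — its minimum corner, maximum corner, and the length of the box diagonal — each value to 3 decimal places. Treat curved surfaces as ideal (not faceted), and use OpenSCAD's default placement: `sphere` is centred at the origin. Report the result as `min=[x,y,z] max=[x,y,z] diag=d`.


min=[-15.400,-13.000,-3.100] max=[17.800,20.200,30.100] diag=57.504

A = translate([1.2, 3.6, 13.5]) sphere(r=10) → bbox [-8.8,-6.4,3.5] .. [11.2,13.6,23.5]
B = sphere(r=6.6) → bbox [-6.6,-6.6,-6.6] .. [6.6,6.6,6.6]
lo = A.lo+B.lo = [-8.8-6.6, -6.4-6.6, 3.5-6.6] = [-15.400,-13.000,-3.100]
hi = A.hi+B.hi = [11.2+6.6, 13.6+6.6, 23.5+6.6] = [17.800,20.200,30.100]
diag = √(33.2²+33.2²+33.2²) = √3306.72 = 57.504


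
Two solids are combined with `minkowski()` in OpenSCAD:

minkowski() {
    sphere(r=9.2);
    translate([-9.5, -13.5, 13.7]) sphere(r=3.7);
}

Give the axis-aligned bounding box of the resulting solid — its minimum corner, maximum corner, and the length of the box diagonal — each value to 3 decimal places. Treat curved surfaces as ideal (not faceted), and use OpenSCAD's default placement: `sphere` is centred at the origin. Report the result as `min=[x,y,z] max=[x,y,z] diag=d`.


min=[-22.400,-26.400,0.800] max=[3.400,-0.600,26.600] diag=44.687

A = translate([-9.5, -13.5, 13.7]) sphere(r=3.7) → bbox [-13.2,-17.2,10] .. [-5.8,-9.8,17.4]
B = sphere(r=9.2) → bbox [-9.2,-9.2,-9.2] .. [9.2,9.2,9.2]
lo = A.lo+B.lo = [-13.2-9.2, -17.2-9.2, 10-9.2] = [-22.400,-26.400,0.800]
hi = A.hi+B.hi = [-5.8+9.2, -9.8+9.2, 17.4+9.2] = [3.400,-0.600,26.600]
diag = √(25.8²+25.8²+25.8²) = √1996.92 = 44.687


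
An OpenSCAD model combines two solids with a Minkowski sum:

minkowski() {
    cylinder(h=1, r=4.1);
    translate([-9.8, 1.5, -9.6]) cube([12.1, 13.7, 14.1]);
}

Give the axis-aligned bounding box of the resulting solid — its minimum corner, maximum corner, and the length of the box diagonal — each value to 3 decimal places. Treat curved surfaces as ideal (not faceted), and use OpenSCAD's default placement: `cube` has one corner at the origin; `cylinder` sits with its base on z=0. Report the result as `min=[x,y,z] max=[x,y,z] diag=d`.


A = translate([-9.8, 1.5, -9.6]) cube([12.1, 13.7, 14.1]) → bbox [-9.8,1.5,-9.6] .. [2.3,15.2,4.5]
B = cylinder(h=1, r=4.1) → bbox [-4.1,-4.1,0] .. [4.1,4.1,1]
lo = A.lo+B.lo = [-9.8-4.1, 1.5-4.1, -9.6+0] = [-13.900,-2.600,-9.600]
hi = A.hi+B.hi = [2.3+4.1, 15.2+4.1, 4.5+1] = [6.400,19.300,5.500]
diag = √(20.3²+21.9²+15.1²) = √1119.71 = 33.462

min=[-13.900,-2.600,-9.600] max=[6.400,19.300,5.500] diag=33.462


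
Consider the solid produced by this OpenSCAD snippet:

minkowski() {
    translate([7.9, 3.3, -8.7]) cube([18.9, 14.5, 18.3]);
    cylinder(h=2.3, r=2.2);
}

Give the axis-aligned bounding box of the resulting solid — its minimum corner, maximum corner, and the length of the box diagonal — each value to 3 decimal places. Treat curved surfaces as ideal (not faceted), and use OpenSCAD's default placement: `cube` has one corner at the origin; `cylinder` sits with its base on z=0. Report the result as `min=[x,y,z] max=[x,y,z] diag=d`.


min=[5.700,1.100,-8.700] max=[29.000,20.000,11.900] diag=36.393

A = translate([7.9, 3.3, -8.7]) cube([18.9, 14.5, 18.3]) → bbox [7.9,3.3,-8.7] .. [26.8,17.8,9.6]
B = cylinder(h=2.3, r=2.2) → bbox [-2.2,-2.2,0] .. [2.2,2.2,2.3]
lo = A.lo+B.lo = [7.9-2.2, 3.3-2.2, -8.7+0] = [5.700,1.100,-8.700]
hi = A.hi+B.hi = [26.8+2.2, 17.8+2.2, 9.6+2.3] = [29.000,20.000,11.900]
diag = √(23.3²+18.9²+20.6²) = √1324.46 = 36.393


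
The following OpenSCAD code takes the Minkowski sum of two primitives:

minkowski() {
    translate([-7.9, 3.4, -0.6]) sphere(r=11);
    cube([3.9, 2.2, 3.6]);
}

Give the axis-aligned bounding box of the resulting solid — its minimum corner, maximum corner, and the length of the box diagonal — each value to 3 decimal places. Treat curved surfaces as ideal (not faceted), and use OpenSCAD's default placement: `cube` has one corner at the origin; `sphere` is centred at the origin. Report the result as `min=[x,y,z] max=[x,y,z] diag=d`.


min=[-18.900,-7.600,-11.600] max=[7.000,16.600,14.000] diag=43.724

A = translate([-7.9, 3.4, -0.6]) sphere(r=11) → bbox [-18.9,-7.6,-11.6] .. [3.1,14.4,10.4]
B = cube([3.9, 2.2, 3.6]) → bbox [0,0,0] .. [3.9,2.2,3.6]
lo = A.lo+B.lo = [-18.9+0, -7.6+0, -11.6+0] = [-18.900,-7.600,-11.600]
hi = A.hi+B.hi = [3.1+3.9, 14.4+2.2, 10.4+3.6] = [7.000,16.600,14.000]
diag = √(25.9²+24.2²+25.6²) = √1911.81 = 43.724


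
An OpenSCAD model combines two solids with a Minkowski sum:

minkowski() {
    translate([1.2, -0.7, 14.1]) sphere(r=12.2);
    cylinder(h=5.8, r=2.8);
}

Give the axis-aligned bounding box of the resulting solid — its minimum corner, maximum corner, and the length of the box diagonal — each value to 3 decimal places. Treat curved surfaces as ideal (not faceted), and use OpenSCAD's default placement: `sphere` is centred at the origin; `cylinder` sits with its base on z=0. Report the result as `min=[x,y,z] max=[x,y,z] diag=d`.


min=[-13.800,-15.700,1.900] max=[16.200,14.300,32.100] diag=52.077

A = translate([1.2, -0.7, 14.1]) sphere(r=12.2) → bbox [-11,-12.9,1.9] .. [13.4,11.5,26.3]
B = cylinder(h=5.8, r=2.8) → bbox [-2.8,-2.8,0] .. [2.8,2.8,5.8]
lo = A.lo+B.lo = [-11-2.8, -12.9-2.8, 1.9+0] = [-13.800,-15.700,1.900]
hi = A.hi+B.hi = [13.4+2.8, 11.5+2.8, 26.3+5.8] = [16.200,14.300,32.100]
diag = √(30²+30²+30.2²) = √2712.04 = 52.077


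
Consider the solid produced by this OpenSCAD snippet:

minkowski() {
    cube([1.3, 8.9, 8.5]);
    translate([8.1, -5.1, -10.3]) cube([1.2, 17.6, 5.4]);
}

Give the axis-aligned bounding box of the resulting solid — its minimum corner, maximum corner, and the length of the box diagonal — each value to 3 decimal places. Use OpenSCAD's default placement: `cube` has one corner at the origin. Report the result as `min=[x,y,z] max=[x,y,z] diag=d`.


min=[8.100,-5.100,-10.300] max=[10.600,21.400,3.600] diag=30.028

A = translate([8.1, -5.1, -10.3]) cube([1.2, 17.6, 5.4]) → bbox [8.1,-5.1,-10.3] .. [9.3,12.5,-4.9]
B = cube([1.3, 8.9, 8.5]) → bbox [0,0,0] .. [1.3,8.9,8.5]
lo = A.lo+B.lo = [8.1+0, -5.1+0, -10.3+0] = [8.100,-5.100,-10.300]
hi = A.hi+B.hi = [9.3+1.3, 12.5+8.9, -4.9+8.5] = [10.600,21.400,3.600]
diag = √(2.5²+26.5²+13.9²) = √901.71 = 30.028


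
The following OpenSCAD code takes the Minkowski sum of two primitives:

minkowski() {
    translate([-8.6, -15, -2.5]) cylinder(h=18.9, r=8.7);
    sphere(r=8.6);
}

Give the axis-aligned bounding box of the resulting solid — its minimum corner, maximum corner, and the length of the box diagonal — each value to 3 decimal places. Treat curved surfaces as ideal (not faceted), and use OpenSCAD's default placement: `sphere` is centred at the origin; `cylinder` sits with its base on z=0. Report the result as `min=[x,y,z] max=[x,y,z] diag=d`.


min=[-25.900,-32.300,-11.100] max=[8.700,2.300,25.000] diag=60.807

A = translate([-8.6, -15, -2.5]) cylinder(h=18.9, r=8.7) → bbox [-17.3,-23.7,-2.5] .. [0.1,-6.3,16.4]
B = sphere(r=8.6) → bbox [-8.6,-8.6,-8.6] .. [8.6,8.6,8.6]
lo = A.lo+B.lo = [-17.3-8.6, -23.7-8.6, -2.5-8.6] = [-25.900,-32.300,-11.100]
hi = A.hi+B.hi = [0.1+8.6, -6.3+8.6, 16.4+8.6] = [8.700,2.300,25.000]
diag = √(34.6²+34.6²+36.1²) = √3697.53 = 60.807


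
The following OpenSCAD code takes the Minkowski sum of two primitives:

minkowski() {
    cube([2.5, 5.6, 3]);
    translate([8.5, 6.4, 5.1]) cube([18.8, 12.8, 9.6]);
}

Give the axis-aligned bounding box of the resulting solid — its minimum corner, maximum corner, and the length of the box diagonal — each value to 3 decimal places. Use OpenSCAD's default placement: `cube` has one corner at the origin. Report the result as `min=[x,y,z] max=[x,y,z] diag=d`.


min=[8.500,6.400,5.100] max=[29.800,24.800,17.700] diag=30.838

A = translate([8.5, 6.4, 5.1]) cube([18.8, 12.8, 9.6]) → bbox [8.5,6.4,5.1] .. [27.3,19.2,14.7]
B = cube([2.5, 5.6, 3]) → bbox [0,0,0] .. [2.5,5.6,3]
lo = A.lo+B.lo = [8.5+0, 6.4+0, 5.1+0] = [8.500,6.400,5.100]
hi = A.hi+B.hi = [27.3+2.5, 19.2+5.6, 14.7+3] = [29.800,24.800,17.700]
diag = √(21.3²+18.4²+12.6²) = √951.01 = 30.838


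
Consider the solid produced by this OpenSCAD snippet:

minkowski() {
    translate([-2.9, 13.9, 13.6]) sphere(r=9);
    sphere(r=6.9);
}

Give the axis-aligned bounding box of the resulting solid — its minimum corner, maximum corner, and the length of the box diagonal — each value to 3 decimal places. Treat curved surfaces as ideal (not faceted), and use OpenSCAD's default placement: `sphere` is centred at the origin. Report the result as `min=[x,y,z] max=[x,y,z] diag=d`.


min=[-18.800,-2.000,-2.300] max=[13.000,29.800,29.500] diag=55.079

A = translate([-2.9, 13.9, 13.6]) sphere(r=9) → bbox [-11.9,4.9,4.6] .. [6.1,22.9,22.6]
B = sphere(r=6.9) → bbox [-6.9,-6.9,-6.9] .. [6.9,6.9,6.9]
lo = A.lo+B.lo = [-11.9-6.9, 4.9-6.9, 4.6-6.9] = [-18.800,-2.000,-2.300]
hi = A.hi+B.hi = [6.1+6.9, 22.9+6.9, 22.6+6.9] = [13.000,29.800,29.500]
diag = √(31.8²+31.8²+31.8²) = √3033.72 = 55.079


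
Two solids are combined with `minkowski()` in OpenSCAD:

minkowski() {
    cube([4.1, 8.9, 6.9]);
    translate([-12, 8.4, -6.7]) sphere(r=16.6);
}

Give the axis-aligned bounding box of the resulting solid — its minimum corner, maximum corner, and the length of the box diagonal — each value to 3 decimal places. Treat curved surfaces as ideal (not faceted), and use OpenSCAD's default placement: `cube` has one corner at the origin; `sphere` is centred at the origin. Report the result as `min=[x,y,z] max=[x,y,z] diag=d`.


A = translate([-12, 8.4, -6.7]) sphere(r=16.6) → bbox [-28.6,-8.2,-23.3] .. [4.6,25,9.9]
B = cube([4.1, 8.9, 6.9]) → bbox [0,0,0] .. [4.1,8.9,6.9]
lo = A.lo+B.lo = [-28.6+0, -8.2+0, -23.3+0] = [-28.600,-8.200,-23.300]
hi = A.hi+B.hi = [4.6+4.1, 25+8.9, 9.9+6.9] = [8.700,33.900,16.800]
diag = √(37.3²+42.1²+40.1²) = √4771.71 = 69.078

min=[-28.600,-8.200,-23.300] max=[8.700,33.900,16.800] diag=69.078


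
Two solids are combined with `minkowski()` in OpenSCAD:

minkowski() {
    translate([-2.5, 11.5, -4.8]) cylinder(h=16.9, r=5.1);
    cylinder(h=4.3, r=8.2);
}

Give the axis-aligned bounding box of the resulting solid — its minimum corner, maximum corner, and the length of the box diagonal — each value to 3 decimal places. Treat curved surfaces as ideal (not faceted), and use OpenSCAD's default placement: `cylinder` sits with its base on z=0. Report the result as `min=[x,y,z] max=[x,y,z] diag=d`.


min=[-15.800,-1.800,-4.800] max=[10.800,24.800,16.400] diag=43.181

A = translate([-2.5, 11.5, -4.8]) cylinder(h=16.9, r=5.1) → bbox [-7.6,6.4,-4.8] .. [2.6,16.6,12.1]
B = cylinder(h=4.3, r=8.2) → bbox [-8.2,-8.2,0] .. [8.2,8.2,4.3]
lo = A.lo+B.lo = [-7.6-8.2, 6.4-8.2, -4.8+0] = [-15.800,-1.800,-4.800]
hi = A.hi+B.hi = [2.6+8.2, 16.6+8.2, 12.1+4.3] = [10.800,24.800,16.400]
diag = √(26.6²+26.6²+21.2²) = √1864.56 = 43.181


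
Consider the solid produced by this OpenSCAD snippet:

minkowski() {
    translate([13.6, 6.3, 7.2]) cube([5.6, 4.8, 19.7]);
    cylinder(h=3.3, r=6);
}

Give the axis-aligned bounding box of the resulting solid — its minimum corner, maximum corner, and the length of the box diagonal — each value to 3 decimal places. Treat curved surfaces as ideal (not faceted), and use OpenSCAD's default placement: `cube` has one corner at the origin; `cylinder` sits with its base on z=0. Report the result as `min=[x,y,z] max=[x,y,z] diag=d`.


A = translate([13.6, 6.3, 7.2]) cube([5.6, 4.8, 19.7]) → bbox [13.6,6.3,7.2] .. [19.2,11.1,26.9]
B = cylinder(h=3.3, r=6) → bbox [-6,-6,0] .. [6,6,3.3]
lo = A.lo+B.lo = [13.6-6, 6.3-6, 7.2+0] = [7.600,0.300,7.200]
hi = A.hi+B.hi = [19.2+6, 11.1+6, 26.9+3.3] = [25.200,17.100,30.200]
diag = √(17.6²+16.8²+23²) = √1121 = 33.481

min=[7.600,0.300,7.200] max=[25.200,17.100,30.200] diag=33.481


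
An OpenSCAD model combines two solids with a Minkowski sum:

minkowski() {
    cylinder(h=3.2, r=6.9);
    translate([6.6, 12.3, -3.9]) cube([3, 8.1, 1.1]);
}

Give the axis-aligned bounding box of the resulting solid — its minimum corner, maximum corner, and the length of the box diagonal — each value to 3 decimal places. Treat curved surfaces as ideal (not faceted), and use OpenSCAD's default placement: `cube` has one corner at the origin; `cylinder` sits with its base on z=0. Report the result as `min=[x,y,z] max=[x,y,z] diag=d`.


A = translate([6.6, 12.3, -3.9]) cube([3, 8.1, 1.1]) → bbox [6.6,12.3,-3.9] .. [9.6,20.4,-2.8]
B = cylinder(h=3.2, r=6.9) → bbox [-6.9,-6.9,0] .. [6.9,6.9,3.2]
lo = A.lo+B.lo = [6.6-6.9, 12.3-6.9, -3.9+0] = [-0.300,5.400,-3.900]
hi = A.hi+B.hi = [9.6+6.9, 20.4+6.9, -2.8+3.2] = [16.500,27.300,0.400]
diag = √(16.8²+21.9²+4.3²) = √780.34 = 27.935

min=[-0.300,5.400,-3.900] max=[16.500,27.300,0.400] diag=27.935


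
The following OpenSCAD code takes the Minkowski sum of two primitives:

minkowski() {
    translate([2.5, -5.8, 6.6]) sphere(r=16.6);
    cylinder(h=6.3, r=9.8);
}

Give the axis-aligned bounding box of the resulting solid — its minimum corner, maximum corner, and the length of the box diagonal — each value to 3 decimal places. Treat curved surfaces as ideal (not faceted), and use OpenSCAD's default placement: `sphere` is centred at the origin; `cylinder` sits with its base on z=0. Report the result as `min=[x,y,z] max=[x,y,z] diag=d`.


A = translate([2.5, -5.8, 6.6]) sphere(r=16.6) → bbox [-14.1,-22.4,-10] .. [19.1,10.8,23.2]
B = cylinder(h=6.3, r=9.8) → bbox [-9.8,-9.8,0] .. [9.8,9.8,6.3]
lo = A.lo+B.lo = [-14.1-9.8, -22.4-9.8, -10+0] = [-23.900,-32.200,-10.000]
hi = A.hi+B.hi = [19.1+9.8, 10.8+9.8, 23.2+6.3] = [28.900,20.600,29.500]
diag = √(52.8²+52.8²+39.5²) = √7135.93 = 84.474

min=[-23.900,-32.200,-10.000] max=[28.900,20.600,29.500] diag=84.474


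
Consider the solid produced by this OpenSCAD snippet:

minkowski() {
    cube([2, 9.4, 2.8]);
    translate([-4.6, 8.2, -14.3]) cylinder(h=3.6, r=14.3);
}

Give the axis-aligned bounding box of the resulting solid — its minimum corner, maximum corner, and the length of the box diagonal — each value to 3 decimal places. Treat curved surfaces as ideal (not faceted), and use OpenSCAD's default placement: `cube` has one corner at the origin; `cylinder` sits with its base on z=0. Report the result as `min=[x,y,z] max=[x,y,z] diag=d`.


A = translate([-4.6, 8.2, -14.3]) cylinder(h=3.6, r=14.3) → bbox [-18.9,-6.1,-14.3] .. [9.7,22.5,-10.7]
B = cube([2, 9.4, 2.8]) → bbox [0,0,0] .. [2,9.4,2.8]
lo = A.lo+B.lo = [-18.9+0, -6.1+0, -14.3+0] = [-18.900,-6.100,-14.300]
hi = A.hi+B.hi = [9.7+2, 22.5+9.4, -10.7+2.8] = [11.700,31.900,-7.900]
diag = √(30.6²+38²+6.4²) = √2421.32 = 49.207

min=[-18.900,-6.100,-14.300] max=[11.700,31.900,-7.900] diag=49.207
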